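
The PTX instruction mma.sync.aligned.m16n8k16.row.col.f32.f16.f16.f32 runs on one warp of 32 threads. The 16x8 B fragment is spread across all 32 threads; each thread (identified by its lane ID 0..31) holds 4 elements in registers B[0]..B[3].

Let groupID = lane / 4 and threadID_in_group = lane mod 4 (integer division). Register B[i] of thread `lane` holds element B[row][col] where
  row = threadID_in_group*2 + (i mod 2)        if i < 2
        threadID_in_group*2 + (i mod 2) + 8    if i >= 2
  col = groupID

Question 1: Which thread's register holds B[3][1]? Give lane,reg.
c=1⇒gr=1  r=3⇒Rb=0,th=1,odd=1
L=1*4+1=5  i=0*2+1=1

5,1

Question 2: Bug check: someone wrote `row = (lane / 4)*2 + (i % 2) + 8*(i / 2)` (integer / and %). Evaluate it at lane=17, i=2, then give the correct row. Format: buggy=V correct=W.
`(lane / 4)*2 + (i % 2) + 8*(i / 2)`[17,2]=>16
17: grp=4,tig=1
[2] (1*2+0+8,4) = (10,4)
row: 16 vs 10

buggy=16 correct=10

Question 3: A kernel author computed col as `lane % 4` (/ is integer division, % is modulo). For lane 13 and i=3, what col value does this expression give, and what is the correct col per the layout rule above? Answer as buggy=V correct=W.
`lane % 4`[13,3]=>1
lane 13=>13/4=3, 13 mod 4=1
i=3  r:2·1+1+8=>11  c:3
col: 1 vs 3

buggy=1 correct=3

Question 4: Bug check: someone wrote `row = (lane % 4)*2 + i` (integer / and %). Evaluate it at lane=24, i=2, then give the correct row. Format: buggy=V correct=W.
`(lane % 4)*2 + i`[24,2]->2
L=24->gid=24>>2=6, tid=24&3=0
[2]->row 0·2+0+8=8  col gid=6
row: 2 vs 8

buggy=2 correct=8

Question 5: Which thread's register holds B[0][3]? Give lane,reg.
12,0

c: 3->gid=3  r: 0->r8=0,tid=0,i&1=0
L=3*4+0=12  i=0*2+0=0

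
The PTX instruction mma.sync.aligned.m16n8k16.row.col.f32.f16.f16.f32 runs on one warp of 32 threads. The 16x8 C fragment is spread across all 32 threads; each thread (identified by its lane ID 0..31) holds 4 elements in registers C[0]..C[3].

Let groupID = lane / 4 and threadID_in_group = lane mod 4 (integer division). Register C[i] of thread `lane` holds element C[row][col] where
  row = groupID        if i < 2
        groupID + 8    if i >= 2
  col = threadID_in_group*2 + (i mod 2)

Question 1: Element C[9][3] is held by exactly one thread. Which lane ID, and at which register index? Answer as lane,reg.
r:9=>grp=1,rB=1  c:3=>tig=1,lo=1
L=1*4+1=5  i=1*2+1=3

5,3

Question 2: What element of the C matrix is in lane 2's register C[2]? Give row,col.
L=2=>grp=2>>2=0, tig=2&3=2
[2]=>row 0+8=8  col 2·2+0=4

8,4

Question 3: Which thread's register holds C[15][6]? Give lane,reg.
r=15⇒gr=7,Rb=1  c=6⇒th=3,odd=0
L=7*4+3=31  i=1*2+0=2

31,2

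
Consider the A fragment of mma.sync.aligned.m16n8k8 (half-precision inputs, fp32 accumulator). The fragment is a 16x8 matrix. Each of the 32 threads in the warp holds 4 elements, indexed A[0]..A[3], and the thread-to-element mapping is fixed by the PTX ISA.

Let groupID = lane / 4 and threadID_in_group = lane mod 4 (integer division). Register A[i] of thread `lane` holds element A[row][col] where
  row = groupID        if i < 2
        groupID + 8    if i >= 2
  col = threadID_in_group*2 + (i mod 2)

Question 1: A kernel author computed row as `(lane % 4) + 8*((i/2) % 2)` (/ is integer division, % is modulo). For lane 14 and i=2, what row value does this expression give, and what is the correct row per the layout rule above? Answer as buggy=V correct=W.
`(lane % 4) + 8*((i/2) % 2)`[14,2]->10
lane 14->14/4=3, 14 mod 4=2
i=2  r:3+8->11  c:2·2+0->4
row: 10 vs 11

buggy=10 correct=11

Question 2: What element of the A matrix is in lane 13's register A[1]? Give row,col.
13: g=3,t=1
[1] (3+0,1*2+1) = (3,3)

3,3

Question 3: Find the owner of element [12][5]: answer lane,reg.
18,3

r=12->g=4,rb=1  c=5->t=2,b0=1
L=4*4+2=18  i=1*2+1=3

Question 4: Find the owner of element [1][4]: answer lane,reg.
r=1→G=1,rhi=0  c=4→T=2,p=0
L=1*4+2=6  i=0*2+0=0

6,0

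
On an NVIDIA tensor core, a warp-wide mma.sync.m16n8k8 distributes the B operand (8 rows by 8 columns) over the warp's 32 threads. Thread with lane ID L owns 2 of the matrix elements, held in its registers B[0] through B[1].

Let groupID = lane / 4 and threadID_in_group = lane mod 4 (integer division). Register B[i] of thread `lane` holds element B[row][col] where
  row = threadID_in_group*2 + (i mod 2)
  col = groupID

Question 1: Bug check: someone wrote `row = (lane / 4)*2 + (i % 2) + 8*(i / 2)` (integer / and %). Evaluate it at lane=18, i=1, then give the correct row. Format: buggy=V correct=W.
buggy=9 correct=5

`(lane / 4)*2 + (i % 2) + 8*(i / 2)`[18,1]⇒9
18: gr=4,th=2
[1] (2*2+1,4) = (5,4)
row: 9 vs 5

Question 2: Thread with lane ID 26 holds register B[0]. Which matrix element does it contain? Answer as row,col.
lane 26⇒26/4=6, 26 mod 4=2
i=0  r:2·2+0⇒4  c:6

4,6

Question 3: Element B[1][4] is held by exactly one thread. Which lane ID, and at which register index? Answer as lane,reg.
c=4->g=4  r=1->t=0,b0=1
L=4*4+0=16  i=1=1

16,1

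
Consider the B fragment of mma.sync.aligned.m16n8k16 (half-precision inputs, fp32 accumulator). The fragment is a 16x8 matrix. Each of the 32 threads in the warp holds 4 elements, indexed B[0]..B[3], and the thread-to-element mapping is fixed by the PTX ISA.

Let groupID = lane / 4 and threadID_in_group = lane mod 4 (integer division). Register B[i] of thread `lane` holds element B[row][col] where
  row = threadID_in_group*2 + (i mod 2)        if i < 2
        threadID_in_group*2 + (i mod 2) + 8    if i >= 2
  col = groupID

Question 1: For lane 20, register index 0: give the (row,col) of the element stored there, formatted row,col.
0,5

20: G=5,T=0
[0] (0*2+0+0,5) = (0,5)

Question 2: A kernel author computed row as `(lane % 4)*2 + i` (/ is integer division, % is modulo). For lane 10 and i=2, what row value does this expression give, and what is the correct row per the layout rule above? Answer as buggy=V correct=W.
buggy=6 correct=12

`(lane % 4)*2 + i`[10,2]⇒6
lane 10: gr=2 (10/4), th=2 (10%4)
i=2: r=2*2+0+8=12, c=gr=2
row: 6 vs 12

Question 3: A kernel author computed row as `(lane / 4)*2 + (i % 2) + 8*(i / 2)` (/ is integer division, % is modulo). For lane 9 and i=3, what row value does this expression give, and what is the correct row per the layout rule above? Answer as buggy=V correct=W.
buggy=13 correct=11

`(lane / 4)*2 + (i % 2) + 8*(i / 2)`[9,3]→13
9: G=2,T=1
[3] (1*2+1+8,2) = (11,2)
row: 13 vs 11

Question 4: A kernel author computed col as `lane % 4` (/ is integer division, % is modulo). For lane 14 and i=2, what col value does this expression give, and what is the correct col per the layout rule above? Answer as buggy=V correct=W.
`lane % 4`[14,2]->2
L=14->g=14>>2=3, t=14&3=2
[2]->row 2·2+0+8=12  col g=3
col: 2 vs 3

buggy=2 correct=3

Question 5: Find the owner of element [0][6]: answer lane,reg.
24,0

c=6->g=6  r=0->rb=0,t=0,b0=0
L=6*4+0=24  i=0*2+0=0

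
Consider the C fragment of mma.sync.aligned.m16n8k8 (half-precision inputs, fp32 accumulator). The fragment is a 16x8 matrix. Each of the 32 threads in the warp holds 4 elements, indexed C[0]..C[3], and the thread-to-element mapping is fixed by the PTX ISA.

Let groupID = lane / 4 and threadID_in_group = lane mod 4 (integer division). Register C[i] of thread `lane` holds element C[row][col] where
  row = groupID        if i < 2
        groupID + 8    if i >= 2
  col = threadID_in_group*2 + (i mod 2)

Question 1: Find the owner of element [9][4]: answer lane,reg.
6,2

r=9⇒gr=1,Rb=1  c=4⇒th=2,odd=0
L=1*4+2=6  i=1*2+0=2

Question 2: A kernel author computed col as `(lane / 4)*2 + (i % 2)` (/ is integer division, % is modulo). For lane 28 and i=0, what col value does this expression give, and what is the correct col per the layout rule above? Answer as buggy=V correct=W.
buggy=14 correct=0

`(lane / 4)*2 + (i % 2)`[28,0]->14
L=28->g=28>>2=7, t=28&3=0
[0]->row 7+0=7  col 0·2+0=0
col: 14 vs 0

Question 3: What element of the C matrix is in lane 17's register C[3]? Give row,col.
L=17=>grp=17>>2=4, tig=17&3=1
[3]=>row 4+8=12  col 1·2+1=3

12,3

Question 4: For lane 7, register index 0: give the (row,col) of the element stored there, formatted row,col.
lane 7->7/4=1, 7 mod 4=3
i=0  r:1+0->1  c:2·3+0->6

1,6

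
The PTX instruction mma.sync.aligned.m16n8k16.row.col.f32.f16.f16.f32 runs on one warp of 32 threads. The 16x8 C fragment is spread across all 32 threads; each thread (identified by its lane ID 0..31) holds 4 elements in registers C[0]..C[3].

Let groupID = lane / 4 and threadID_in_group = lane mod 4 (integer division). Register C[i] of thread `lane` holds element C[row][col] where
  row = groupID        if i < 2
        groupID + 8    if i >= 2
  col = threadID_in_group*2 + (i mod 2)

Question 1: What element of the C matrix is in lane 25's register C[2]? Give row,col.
lane 25->25/4=6, 25 mod 4=1
i=2  r:6+8->14  c:2·1+0->2

14,2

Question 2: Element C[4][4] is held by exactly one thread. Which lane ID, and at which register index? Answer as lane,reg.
r=4⇒gr=4,Rb=0  c=4⇒th=2,odd=0
L=4*4+2=18  i=0*2+0=0

18,0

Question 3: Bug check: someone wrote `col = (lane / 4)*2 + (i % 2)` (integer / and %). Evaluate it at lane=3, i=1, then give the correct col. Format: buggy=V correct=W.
buggy=1 correct=7

`(lane / 4)*2 + (i % 2)`[3,1]→1
3: G=0,T=3
[1] (0+0,3*2+1) = (0,7)
col: 1 vs 7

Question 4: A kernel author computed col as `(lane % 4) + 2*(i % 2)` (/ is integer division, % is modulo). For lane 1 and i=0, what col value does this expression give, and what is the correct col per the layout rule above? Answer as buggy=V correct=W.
buggy=1 correct=2

`(lane % 4) + 2*(i % 2)`[1,0]⇒1
lane 1⇒1/4=0, 1 mod 4=1
i=0  r:0+0⇒0  c:2·1+0⇒2
col: 1 vs 2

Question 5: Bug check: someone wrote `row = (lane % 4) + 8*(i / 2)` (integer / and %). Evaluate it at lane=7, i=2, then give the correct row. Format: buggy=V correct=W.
buggy=11 correct=9

`(lane % 4) + 8*(i / 2)`[7,2]=>11
7: grp=1,tig=3
[2] (1+8,3*2+0) = (9,6)
row: 11 vs 9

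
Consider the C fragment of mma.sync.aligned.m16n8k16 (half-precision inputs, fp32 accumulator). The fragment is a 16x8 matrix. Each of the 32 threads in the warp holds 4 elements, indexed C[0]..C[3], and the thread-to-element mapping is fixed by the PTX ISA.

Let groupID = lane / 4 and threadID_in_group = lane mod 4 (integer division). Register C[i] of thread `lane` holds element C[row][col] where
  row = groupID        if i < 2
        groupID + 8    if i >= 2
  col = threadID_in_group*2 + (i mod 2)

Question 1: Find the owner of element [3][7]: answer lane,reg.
15,1

r:3=>grp=3,rB=0  c:7=>tig=3,lo=1
L=3*4+3=15  i=0*2+1=1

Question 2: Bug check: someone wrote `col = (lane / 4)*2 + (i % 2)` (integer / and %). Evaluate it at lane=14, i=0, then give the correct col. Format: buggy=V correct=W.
buggy=6 correct=4

`(lane / 4)*2 + (i % 2)`[14,0]->6
L=14->gid=14>>2=3, tid=14&3=2
[0]->row 3+0=3  col 2·2+0=4
col: 6 vs 4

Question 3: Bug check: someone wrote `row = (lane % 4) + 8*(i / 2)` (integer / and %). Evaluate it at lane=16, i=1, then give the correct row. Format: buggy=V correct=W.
`(lane % 4) + 8*(i / 2)`[16,1]=>0
L=16=>grp=16>>2=4, tig=16&3=0
[1]=>row 4+0=4  col 0·2+1=1
row: 0 vs 4

buggy=0 correct=4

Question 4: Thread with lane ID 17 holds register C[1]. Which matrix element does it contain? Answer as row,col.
17: g=4,t=1
[1] (4+0,1*2+1) = (4,3)

4,3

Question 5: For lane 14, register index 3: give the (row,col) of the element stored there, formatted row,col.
lane 14=>14/4=3, 14 mod 4=2
i=3  r:3+8=>11  c:2·2+1=>5

11,5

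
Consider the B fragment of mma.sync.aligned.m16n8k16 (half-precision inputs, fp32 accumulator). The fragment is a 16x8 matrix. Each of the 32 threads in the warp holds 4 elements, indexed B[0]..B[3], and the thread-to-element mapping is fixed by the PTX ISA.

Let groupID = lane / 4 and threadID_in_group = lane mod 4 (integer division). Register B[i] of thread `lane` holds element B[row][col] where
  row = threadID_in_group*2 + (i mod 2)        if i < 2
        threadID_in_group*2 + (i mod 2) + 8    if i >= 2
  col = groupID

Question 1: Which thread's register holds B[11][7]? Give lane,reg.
c: 7->gid=7  r: 11->r8=1,tid=1,i&1=1
L=7*4+1=29  i=1*2+1=3

29,3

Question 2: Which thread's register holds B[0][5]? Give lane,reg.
20,0

c: 5->gid=5  r: 0->r8=0,tid=0,i&1=0
L=5*4+0=20  i=0*2+0=0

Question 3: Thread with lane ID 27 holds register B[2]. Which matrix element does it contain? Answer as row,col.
L=27->g=27>>2=6, t=27&3=3
[2]->row 3·2+0+8=14  col g=6

14,6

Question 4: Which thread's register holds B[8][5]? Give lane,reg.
20,2

c=5⇒gr=5  r=8⇒Rb=1,th=0,odd=0
L=5*4+0=20  i=1*2+0=2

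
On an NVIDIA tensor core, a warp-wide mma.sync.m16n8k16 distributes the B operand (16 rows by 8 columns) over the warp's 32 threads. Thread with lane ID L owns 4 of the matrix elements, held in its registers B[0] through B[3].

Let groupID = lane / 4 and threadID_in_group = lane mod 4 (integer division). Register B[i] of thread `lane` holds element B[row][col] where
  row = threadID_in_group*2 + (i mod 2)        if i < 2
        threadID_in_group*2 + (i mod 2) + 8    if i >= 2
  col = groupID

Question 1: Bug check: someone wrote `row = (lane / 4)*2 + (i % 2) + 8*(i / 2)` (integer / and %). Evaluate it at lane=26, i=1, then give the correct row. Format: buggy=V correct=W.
buggy=13 correct=5

`(lane / 4)*2 + (i % 2) + 8*(i / 2)`[26,1]->13
L=26->g=26>>2=6, t=26&3=2
[1]->row 2·2+1+0=5  col g=6
row: 13 vs 5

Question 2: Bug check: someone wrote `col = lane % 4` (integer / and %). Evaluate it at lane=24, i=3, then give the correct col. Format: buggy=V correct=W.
`lane % 4`[24,3]->0
L=24->g=24>>2=6, t=24&3=0
[3]->row 0·2+1+8=9  col g=6
col: 0 vs 6

buggy=0 correct=6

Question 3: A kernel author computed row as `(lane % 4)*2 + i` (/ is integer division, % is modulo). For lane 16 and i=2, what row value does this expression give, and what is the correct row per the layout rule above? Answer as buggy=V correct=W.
`(lane % 4)*2 + i`[16,2]→2
16: G=4,T=0
[2] (0*2+0+8,4) = (8,4)
row: 2 vs 8

buggy=2 correct=8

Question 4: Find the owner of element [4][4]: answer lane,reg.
18,0

c: 4->gid=4  r: 4->r8=0,tid=2,i&1=0
L=4*4+2=18  i=0*2+0=0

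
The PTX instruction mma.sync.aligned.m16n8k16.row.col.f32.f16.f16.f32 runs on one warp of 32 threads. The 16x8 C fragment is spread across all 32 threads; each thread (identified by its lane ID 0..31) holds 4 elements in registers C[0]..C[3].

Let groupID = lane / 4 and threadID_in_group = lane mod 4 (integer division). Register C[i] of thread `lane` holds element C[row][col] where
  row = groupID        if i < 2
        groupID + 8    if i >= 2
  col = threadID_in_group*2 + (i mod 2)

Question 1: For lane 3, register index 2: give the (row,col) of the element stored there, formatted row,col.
L=3->gid=3>>2=0, tid=3&3=3
[2]->row 0+8=8  col 3·2+0=6

8,6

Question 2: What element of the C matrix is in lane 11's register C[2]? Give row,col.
lane 11->11/4=2, 11 mod 4=3
i=2  r:2+8->10  c:2·3+0->6

10,6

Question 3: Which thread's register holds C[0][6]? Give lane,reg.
3,0

r=0→G=0,rhi=0  c=6→T=3,p=0
L=0*4+3=3  i=0*2+0=0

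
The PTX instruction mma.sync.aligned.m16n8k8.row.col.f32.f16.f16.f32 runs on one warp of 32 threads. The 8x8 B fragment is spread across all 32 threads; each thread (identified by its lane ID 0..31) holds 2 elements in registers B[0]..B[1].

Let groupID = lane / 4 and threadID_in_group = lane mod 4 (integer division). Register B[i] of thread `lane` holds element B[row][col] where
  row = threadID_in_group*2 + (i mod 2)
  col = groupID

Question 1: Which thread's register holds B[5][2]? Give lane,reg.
10,1

c:2=>grp=2  r:5=>tig=2,lo=1
L=2*4+2=10  i=1=1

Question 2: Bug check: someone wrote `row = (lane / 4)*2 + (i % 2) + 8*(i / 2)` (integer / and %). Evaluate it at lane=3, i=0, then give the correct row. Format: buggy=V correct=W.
buggy=0 correct=6

`(lane / 4)*2 + (i % 2) + 8*(i / 2)`[3,0]⇒0
lane 3⇒3/4=0, 3 mod 4=3
i=0  r:2·3+0⇒6  c:0
row: 0 vs 6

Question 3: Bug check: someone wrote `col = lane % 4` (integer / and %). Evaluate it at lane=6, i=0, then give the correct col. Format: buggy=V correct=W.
buggy=2 correct=1

`lane % 4`[6,0]->2
L=6->gid=6>>2=1, tid=6&3=2
[0]->row 2·2+0=4  col gid=1
col: 2 vs 1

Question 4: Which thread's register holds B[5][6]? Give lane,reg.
c=6→G=6  r=5→T=2,p=1
L=6*4+2=26  i=1=1

26,1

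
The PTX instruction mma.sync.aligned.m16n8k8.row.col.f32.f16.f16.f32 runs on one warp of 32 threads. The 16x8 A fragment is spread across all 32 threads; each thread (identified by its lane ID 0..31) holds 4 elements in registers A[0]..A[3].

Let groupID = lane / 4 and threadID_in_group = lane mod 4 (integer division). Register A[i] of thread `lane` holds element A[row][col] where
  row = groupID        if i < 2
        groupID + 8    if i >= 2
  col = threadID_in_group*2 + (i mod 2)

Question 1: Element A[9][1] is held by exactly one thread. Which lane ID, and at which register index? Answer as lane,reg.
r=9⇒gr=1,Rb=1  c=1⇒th=0,odd=1
L=1*4+0=4  i=1*2+1=3

4,3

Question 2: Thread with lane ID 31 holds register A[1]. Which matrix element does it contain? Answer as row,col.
7,7

lane 31: g=7 (31/4), t=3 (31%4)
i=1: r=7+0=7, c=3*2+1=7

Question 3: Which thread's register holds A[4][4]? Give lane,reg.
r: 4->gid=4,r8=0  c: 4->tid=2,i&1=0
L=4*4+2=18  i=0*2+0=0

18,0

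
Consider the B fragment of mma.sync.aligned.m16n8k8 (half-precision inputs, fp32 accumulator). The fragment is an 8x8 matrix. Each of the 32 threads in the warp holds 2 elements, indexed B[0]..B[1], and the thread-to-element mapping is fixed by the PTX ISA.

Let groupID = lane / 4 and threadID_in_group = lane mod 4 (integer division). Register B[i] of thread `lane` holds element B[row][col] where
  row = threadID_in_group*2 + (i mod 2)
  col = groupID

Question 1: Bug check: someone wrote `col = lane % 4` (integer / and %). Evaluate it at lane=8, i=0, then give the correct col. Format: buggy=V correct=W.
buggy=0 correct=2

`lane % 4`[8,0]->0
lane 8->8/4=2, 8 mod 4=0
i=0  r:2·0+0->0  c:2
col: 0 vs 2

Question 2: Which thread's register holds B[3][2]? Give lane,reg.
9,1

c: 2->gid=2  r: 3->tid=1,i&1=1
L=2*4+1=9  i=1=1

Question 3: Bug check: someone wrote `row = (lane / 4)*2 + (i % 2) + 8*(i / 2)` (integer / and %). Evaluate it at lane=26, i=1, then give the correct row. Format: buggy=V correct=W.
`(lane / 4)*2 + (i % 2) + 8*(i / 2)`[26,1]⇒13
lane 26⇒26/4=6, 26 mod 4=2
i=1  r:2·2+1⇒5  c:6
row: 13 vs 5

buggy=13 correct=5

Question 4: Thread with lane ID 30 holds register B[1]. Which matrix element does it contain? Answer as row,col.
lane 30=>30/4=7, 30 mod 4=2
i=1  r:2·2+1=>5  c:7

5,7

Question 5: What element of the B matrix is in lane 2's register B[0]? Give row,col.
4,0

L=2→G=2>>2=0, T=2&3=2
[0]→row 2·2+0=4  col G=0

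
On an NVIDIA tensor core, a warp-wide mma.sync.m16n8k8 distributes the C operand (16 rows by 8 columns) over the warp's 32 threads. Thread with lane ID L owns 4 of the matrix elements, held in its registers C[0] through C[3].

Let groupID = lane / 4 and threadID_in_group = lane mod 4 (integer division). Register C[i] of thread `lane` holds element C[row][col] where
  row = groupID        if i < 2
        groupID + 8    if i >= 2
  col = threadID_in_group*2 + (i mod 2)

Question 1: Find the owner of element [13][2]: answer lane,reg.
r:13=>grp=5,rB=1  c:2=>tig=1,lo=0
L=5*4+1=21  i=1*2+0=2

21,2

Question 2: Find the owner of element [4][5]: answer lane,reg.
18,1

r=4→G=4,rhi=0  c=5→T=2,p=1
L=4*4+2=18  i=0*2+1=1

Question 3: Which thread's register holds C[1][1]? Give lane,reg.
4,1

r=1→G=1,rhi=0  c=1→T=0,p=1
L=1*4+0=4  i=0*2+1=1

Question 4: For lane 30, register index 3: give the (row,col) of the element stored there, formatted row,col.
15,5

lane 30->30/4=7, 30 mod 4=2
i=3  r:7+8->15  c:2·2+1->5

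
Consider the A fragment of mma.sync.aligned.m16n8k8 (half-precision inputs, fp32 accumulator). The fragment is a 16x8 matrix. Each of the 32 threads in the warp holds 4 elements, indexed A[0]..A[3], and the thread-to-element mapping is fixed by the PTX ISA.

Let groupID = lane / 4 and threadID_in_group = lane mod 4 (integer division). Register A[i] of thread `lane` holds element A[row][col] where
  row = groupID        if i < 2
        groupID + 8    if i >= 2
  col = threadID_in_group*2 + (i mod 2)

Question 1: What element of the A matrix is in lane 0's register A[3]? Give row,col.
lane 0=>0/4=0, 0 mod 4=0
i=3  r:0+8=>8  c:2·0+1=>1

8,1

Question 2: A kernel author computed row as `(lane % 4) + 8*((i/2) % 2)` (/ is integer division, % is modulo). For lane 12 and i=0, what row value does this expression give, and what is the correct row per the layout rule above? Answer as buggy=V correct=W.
buggy=0 correct=3

`(lane % 4) + 8*((i/2) % 2)`[12,0]=>0
12: grp=3,tig=0
[0] (3+0,0*2+0) = (3,0)
row: 0 vs 3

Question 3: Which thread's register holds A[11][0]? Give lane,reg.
r=11⇒gr=3,Rb=1  c=0⇒th=0,odd=0
L=3*4+0=12  i=1*2+0=2

12,2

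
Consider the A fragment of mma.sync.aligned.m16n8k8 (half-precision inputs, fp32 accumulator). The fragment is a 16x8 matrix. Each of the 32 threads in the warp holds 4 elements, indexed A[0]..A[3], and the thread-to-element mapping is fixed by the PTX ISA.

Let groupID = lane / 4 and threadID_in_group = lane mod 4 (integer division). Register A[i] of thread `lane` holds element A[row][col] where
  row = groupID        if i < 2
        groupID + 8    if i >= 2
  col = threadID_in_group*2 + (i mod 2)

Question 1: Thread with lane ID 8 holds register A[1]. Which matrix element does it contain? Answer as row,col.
2,1

lane 8: gr=2 (8/4), th=0 (8%4)
i=1: r=2+0=2, c=0*2+1=1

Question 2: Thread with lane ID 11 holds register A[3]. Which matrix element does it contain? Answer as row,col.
10,7

L=11⇒gr=11>>2=2, th=11&3=3
[3]⇒row 2+8=10  col 3·2+1=7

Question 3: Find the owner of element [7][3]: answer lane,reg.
29,1

r=7->g=7,rb=0  c=3->t=1,b0=1
L=7*4+1=29  i=0*2+1=1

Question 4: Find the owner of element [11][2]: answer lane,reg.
r=11->g=3,rb=1  c=2->t=1,b0=0
L=3*4+1=13  i=1*2+0=2

13,2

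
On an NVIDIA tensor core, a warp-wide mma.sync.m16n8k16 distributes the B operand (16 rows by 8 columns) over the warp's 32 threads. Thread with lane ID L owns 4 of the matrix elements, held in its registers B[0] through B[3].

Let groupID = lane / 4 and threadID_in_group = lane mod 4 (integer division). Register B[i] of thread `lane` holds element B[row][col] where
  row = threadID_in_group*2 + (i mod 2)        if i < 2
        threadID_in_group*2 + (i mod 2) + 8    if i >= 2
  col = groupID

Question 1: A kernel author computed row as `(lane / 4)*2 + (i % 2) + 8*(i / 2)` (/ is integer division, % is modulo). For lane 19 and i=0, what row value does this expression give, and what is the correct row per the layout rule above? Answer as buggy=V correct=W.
buggy=8 correct=6

`(lane / 4)*2 + (i % 2) + 8*(i / 2)`[19,0]->8
lane 19: gid=4 (19/4), tid=3 (19%4)
i=0: r=3*2+0+0=6, c=gid=4
row: 8 vs 6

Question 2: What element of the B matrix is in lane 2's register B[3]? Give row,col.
13,0

2: gr=0,th=2
[3] (2*2+1+8,0) = (13,0)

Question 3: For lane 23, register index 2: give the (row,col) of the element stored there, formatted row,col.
14,5

23: grp=5,tig=3
[2] (3*2+0+8,5) = (14,5)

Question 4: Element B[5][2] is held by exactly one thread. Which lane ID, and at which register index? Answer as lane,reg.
c=2→G=2  r=5→rhi=0,T=2,p=1
L=2*4+2=10  i=0*2+1=1

10,1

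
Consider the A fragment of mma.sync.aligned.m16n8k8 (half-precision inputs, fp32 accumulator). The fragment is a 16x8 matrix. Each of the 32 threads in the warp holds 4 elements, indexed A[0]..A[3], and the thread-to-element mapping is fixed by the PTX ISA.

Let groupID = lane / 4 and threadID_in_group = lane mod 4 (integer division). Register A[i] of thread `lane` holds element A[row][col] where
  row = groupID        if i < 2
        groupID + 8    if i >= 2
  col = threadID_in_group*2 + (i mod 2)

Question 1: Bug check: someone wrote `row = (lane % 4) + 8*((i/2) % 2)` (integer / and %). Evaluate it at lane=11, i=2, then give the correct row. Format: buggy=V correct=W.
`(lane % 4) + 8*((i/2) % 2)`[11,2]⇒11
L=11⇒gr=11>>2=2, th=11&3=3
[2]⇒row 2+8=10  col 3·2+0=6
row: 11 vs 10

buggy=11 correct=10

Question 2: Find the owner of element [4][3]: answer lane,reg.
17,1

r=4→G=4,rhi=0  c=3→T=1,p=1
L=4*4+1=17  i=0*2+1=1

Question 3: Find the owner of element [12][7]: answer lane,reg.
19,3

r=12⇒gr=4,Rb=1  c=7⇒th=3,odd=1
L=4*4+3=19  i=1*2+1=3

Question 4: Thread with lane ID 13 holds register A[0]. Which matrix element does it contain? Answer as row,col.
13: gid=3,tid=1
[0] (3+0,1*2+0) = (3,2)

3,2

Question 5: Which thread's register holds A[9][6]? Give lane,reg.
7,2

r:9=>grp=1,rB=1  c:6=>tig=3,lo=0
L=1*4+3=7  i=1*2+0=2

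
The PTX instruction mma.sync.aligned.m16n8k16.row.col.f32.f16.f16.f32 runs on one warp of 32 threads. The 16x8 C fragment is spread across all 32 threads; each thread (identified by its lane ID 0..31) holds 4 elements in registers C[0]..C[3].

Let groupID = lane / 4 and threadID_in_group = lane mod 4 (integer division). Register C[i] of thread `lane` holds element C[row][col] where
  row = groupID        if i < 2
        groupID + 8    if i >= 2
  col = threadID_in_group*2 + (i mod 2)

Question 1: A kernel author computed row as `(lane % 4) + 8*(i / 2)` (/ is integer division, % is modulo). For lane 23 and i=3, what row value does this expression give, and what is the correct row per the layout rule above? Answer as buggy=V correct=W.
buggy=11 correct=13

`(lane % 4) + 8*(i / 2)`[23,3]⇒11
lane 23: gr=5 (23/4), th=3 (23%4)
i=3: r=5+8=13, c=3*2+1=7
row: 11 vs 13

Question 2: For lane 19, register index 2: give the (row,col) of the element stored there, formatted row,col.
12,6

lane 19→19/4=4, 19 mod 4=3
i=2  r:4+8→12  c:2·3+0→6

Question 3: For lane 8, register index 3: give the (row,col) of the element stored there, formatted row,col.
lane 8⇒8/4=2, 8 mod 4=0
i=3  r:2+8⇒10  c:2·0+1⇒1

10,1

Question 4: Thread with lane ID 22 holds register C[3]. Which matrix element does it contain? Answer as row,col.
13,5

22: grp=5,tig=2
[3] (5+8,2*2+1) = (13,5)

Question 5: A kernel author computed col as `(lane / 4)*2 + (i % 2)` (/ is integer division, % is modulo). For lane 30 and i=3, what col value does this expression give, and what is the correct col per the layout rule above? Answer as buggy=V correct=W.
`(lane / 4)*2 + (i % 2)`[30,3]⇒15
30: gr=7,th=2
[3] (7+8,2*2+1) = (15,5)
col: 15 vs 5

buggy=15 correct=5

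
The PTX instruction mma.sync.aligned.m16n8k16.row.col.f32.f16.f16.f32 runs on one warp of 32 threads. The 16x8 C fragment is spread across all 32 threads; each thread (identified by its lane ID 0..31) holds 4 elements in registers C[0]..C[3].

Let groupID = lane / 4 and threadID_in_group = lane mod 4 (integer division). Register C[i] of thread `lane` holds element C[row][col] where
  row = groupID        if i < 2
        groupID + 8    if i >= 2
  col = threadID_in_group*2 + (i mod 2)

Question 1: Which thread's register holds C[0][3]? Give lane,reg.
r=0⇒gr=0,Rb=0  c=3⇒th=1,odd=1
L=0*4+1=1  i=0*2+1=1

1,1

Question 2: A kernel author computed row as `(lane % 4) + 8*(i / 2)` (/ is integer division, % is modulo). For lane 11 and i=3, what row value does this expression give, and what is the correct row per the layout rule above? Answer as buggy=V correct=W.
`(lane % 4) + 8*(i / 2)`[11,3]⇒11
lane 11: gr=2 (11/4), th=3 (11%4)
i=3: r=2+8=10, c=3*2+1=7
row: 11 vs 10

buggy=11 correct=10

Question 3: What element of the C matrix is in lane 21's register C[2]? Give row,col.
13,2

21: grp=5,tig=1
[2] (5+8,1*2+0) = (13,2)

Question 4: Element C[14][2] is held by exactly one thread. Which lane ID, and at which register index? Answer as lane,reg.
r=14⇒gr=6,Rb=1  c=2⇒th=1,odd=0
L=6*4+1=25  i=1*2+0=2

25,2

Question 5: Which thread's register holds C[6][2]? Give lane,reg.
r=6⇒gr=6,Rb=0  c=2⇒th=1,odd=0
L=6*4+1=25  i=0*2+0=0

25,0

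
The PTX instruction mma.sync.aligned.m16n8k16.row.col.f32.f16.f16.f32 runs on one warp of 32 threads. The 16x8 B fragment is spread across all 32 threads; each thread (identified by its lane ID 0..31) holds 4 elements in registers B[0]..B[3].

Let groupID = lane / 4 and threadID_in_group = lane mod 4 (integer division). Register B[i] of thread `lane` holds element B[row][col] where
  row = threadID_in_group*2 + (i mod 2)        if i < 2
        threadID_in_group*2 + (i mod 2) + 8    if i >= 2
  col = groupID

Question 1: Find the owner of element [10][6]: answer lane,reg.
c=6->g=6  r=10->rb=1,t=1,b0=0
L=6*4+1=25  i=1*2+0=2

25,2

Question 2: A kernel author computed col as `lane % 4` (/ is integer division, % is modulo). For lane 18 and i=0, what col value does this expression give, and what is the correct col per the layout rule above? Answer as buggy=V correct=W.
buggy=2 correct=4

`lane % 4`[18,0]->2
lane 18->18/4=4, 18 mod 4=2
i=0  r:2·2+0+0->4  c:4
col: 2 vs 4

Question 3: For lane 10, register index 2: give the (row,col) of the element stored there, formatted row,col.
12,2

lane 10->10/4=2, 10 mod 4=2
i=2  r:2·2+0+8->12  c:2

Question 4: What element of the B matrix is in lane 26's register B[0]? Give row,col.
lane 26: G=6 (26/4), T=2 (26%4)
i=0: r=2*2+0+0=4, c=G=6

4,6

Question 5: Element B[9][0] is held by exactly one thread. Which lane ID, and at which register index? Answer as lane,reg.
0,3

c=0->g=0  r=9->rb=1,t=0,b0=1
L=0*4+0=0  i=1*2+1=3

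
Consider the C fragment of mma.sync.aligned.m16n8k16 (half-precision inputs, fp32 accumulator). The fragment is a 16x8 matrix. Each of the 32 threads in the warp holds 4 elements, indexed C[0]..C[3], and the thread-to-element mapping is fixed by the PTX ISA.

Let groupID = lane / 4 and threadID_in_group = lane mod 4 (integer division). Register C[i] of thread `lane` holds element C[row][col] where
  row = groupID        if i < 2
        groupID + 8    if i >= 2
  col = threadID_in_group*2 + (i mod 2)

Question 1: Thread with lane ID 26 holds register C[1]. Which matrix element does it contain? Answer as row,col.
26: gid=6,tid=2
[1] (6+0,2*2+1) = (6,5)

6,5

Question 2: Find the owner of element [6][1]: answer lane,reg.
r=6→G=6,rhi=0  c=1→T=0,p=1
L=6*4+0=24  i=0*2+1=1

24,1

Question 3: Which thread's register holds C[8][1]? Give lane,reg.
0,3

r=8->g=0,rb=1  c=1->t=0,b0=1
L=0*4+0=0  i=1*2+1=3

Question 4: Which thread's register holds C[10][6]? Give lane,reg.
r=10⇒gr=2,Rb=1  c=6⇒th=3,odd=0
L=2*4+3=11  i=1*2+0=2

11,2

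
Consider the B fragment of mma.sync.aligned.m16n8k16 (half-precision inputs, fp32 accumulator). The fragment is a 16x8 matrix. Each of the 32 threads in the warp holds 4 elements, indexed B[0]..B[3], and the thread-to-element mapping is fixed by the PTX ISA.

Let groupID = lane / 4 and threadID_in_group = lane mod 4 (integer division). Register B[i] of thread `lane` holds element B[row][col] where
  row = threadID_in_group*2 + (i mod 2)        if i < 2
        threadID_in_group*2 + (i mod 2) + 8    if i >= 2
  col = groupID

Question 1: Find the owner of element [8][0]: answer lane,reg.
0,2

c:0=>grp=0  r:8=>rB=1,tig=0,lo=0
L=0*4+0=0  i=1*2+0=2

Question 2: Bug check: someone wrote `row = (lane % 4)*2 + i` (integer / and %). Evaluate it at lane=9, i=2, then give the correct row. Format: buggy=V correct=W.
buggy=4 correct=10

`(lane % 4)*2 + i`[9,2]→4
L=9→G=9>>2=2, T=9&3=1
[2]→row 1·2+0+8=10  col G=2
row: 4 vs 10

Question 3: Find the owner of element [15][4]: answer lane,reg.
c=4⇒gr=4  r=15⇒Rb=1,th=3,odd=1
L=4*4+3=19  i=1*2+1=3

19,3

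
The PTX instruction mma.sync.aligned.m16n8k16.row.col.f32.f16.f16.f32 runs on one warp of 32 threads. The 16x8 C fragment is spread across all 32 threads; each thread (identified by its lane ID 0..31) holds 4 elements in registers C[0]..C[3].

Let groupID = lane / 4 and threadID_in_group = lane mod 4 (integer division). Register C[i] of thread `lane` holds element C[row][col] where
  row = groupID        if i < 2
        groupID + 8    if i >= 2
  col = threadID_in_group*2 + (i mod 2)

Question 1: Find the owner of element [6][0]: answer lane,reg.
24,0

r: 6->gid=6,r8=0  c: 0->tid=0,i&1=0
L=6*4+0=24  i=0*2+0=0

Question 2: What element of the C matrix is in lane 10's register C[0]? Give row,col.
2,4

L=10->gid=10>>2=2, tid=10&3=2
[0]->row 2+0=2  col 2·2+0=4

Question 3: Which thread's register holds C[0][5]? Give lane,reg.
r=0⇒gr=0,Rb=0  c=5⇒th=2,odd=1
L=0*4+2=2  i=0*2+1=1

2,1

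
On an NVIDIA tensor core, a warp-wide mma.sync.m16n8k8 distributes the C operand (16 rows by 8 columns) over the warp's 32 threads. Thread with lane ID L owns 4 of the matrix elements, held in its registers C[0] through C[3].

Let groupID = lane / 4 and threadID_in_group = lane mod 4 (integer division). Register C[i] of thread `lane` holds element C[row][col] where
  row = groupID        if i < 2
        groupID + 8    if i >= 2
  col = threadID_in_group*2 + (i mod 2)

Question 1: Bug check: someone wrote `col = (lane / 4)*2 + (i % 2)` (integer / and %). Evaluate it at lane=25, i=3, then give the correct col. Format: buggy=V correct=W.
`(lane / 4)*2 + (i % 2)`[25,3]->13
lane 25: g=6 (25/4), t=1 (25%4)
i=3: r=6+8=14, c=1*2+1=3
col: 13 vs 3

buggy=13 correct=3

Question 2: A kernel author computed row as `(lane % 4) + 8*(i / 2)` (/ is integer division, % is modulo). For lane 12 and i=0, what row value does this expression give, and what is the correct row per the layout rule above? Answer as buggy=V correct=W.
`(lane % 4) + 8*(i / 2)`[12,0]=>0
lane 12: grp=3 (12/4), tig=0 (12%4)
i=0: r=3+0=3, c=0*2+0=0
row: 0 vs 3

buggy=0 correct=3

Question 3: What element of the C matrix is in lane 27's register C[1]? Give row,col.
27: gid=6,tid=3
[1] (6+0,3*2+1) = (6,7)

6,7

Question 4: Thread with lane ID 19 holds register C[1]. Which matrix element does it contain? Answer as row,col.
lane 19⇒19/4=4, 19 mod 4=3
i=1  r:4+0⇒4  c:2·3+1⇒7

4,7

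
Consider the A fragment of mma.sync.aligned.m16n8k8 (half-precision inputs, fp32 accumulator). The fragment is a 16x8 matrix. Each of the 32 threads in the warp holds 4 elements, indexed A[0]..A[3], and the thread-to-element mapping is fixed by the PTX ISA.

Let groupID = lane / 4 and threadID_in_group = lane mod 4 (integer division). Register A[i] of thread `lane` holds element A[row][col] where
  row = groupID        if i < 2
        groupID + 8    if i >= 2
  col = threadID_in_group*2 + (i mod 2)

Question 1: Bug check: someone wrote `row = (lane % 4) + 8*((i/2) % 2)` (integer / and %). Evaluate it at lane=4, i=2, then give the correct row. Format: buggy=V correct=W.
`(lane % 4) + 8*((i/2) % 2)`[4,2]->8
lane 4->4/4=1, 4 mod 4=0
i=2  r:1+8->9  c:2·0+0->0
row: 8 vs 9

buggy=8 correct=9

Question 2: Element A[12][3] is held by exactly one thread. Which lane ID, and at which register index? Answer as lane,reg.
17,3

r:12=>grp=4,rB=1  c:3=>tig=1,lo=1
L=4*4+1=17  i=1*2+1=3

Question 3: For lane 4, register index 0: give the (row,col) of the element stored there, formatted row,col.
L=4⇒gr=4>>2=1, th=4&3=0
[0]⇒row 1+0=1  col 0·2+0=0

1,0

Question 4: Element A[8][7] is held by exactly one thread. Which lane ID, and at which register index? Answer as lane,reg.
r=8->g=0,rb=1  c=7->t=3,b0=1
L=0*4+3=3  i=1*2+1=3

3,3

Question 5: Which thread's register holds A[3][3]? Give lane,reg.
r=3⇒gr=3,Rb=0  c=3⇒th=1,odd=1
L=3*4+1=13  i=0*2+1=1

13,1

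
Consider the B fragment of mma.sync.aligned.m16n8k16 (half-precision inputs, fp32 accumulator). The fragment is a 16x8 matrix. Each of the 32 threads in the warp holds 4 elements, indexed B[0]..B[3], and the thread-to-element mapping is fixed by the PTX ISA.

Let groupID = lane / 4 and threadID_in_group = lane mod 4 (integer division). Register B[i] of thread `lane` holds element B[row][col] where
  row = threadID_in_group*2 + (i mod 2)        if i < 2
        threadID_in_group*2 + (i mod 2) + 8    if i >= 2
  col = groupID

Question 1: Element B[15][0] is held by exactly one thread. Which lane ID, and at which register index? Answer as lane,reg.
c: 0->gid=0  r: 15->r8=1,tid=3,i&1=1
L=0*4+3=3  i=1*2+1=3

3,3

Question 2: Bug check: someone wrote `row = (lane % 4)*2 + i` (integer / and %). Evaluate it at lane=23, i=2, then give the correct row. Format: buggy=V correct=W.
`(lane % 4)*2 + i`[23,2]->8
L=23->g=23>>2=5, t=23&3=3
[2]->row 3·2+0+8=14  col g=5
row: 8 vs 14

buggy=8 correct=14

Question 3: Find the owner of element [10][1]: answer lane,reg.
5,2

c:1=>grp=1  r:10=>rB=1,tig=1,lo=0
L=1*4+1=5  i=1*2+0=2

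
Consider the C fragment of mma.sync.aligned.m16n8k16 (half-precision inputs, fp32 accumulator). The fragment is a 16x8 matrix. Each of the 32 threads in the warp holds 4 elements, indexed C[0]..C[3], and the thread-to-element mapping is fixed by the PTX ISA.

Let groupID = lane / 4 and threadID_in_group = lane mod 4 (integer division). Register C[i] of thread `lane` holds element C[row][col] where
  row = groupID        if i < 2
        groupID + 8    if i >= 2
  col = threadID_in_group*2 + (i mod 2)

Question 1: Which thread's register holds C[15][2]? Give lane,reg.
29,2

r=15→G=7,rhi=1  c=2→T=1,p=0
L=7*4+1=29  i=1*2+0=2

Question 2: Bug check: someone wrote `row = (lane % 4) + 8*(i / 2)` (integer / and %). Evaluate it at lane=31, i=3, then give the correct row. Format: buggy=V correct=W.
buggy=11 correct=15

`(lane % 4) + 8*(i / 2)`[31,3]->11
31: gid=7,tid=3
[3] (7+8,3*2+1) = (15,7)
row: 11 vs 15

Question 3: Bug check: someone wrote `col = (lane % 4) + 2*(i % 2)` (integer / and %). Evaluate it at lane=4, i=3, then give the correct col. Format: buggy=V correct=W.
buggy=2 correct=1

`(lane % 4) + 2*(i % 2)`[4,3]->2
lane 4->4/4=1, 4 mod 4=0
i=3  r:1+8->9  c:2·0+1->1
col: 2 vs 1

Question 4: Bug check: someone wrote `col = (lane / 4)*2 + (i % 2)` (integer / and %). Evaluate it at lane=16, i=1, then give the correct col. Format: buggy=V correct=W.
buggy=9 correct=1

`(lane / 4)*2 + (i % 2)`[16,1]->9
16: gid=4,tid=0
[1] (4+0,0*2+1) = (4,1)
col: 9 vs 1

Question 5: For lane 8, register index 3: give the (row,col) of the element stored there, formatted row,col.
8: grp=2,tig=0
[3] (2+8,0*2+1) = (10,1)

10,1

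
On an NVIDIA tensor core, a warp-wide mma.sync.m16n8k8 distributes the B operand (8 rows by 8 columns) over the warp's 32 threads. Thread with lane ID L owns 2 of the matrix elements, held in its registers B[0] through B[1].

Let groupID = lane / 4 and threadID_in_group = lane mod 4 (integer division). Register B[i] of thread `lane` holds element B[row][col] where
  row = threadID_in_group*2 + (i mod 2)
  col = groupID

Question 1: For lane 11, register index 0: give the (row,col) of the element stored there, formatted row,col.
lane 11: G=2 (11/4), T=3 (11%4)
i=0: r=3*2+0=6, c=G=2

6,2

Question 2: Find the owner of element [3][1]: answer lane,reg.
c:1=>grp=1  r:3=>tig=1,lo=1
L=1*4+1=5  i=1=1

5,1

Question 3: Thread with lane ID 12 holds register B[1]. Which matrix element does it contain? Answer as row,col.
12: G=3,T=0
[1] (0*2+1,3) = (1,3)

1,3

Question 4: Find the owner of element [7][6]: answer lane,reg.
27,1

c: 6->gid=6  r: 7->tid=3,i&1=1
L=6*4+3=27  i=1=1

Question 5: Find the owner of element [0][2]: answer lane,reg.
c=2→G=2  r=0→T=0,p=0
L=2*4+0=8  i=0=0

8,0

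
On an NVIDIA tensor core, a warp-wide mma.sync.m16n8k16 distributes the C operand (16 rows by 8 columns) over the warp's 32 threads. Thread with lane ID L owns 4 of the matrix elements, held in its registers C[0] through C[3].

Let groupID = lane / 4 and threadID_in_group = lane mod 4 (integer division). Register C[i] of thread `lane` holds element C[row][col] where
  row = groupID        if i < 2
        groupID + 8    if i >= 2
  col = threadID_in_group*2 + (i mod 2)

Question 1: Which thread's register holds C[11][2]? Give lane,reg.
r=11->g=3,rb=1  c=2->t=1,b0=0
L=3*4+1=13  i=1*2+0=2

13,2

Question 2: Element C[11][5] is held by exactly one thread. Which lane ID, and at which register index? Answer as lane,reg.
14,3

r:11=>grp=3,rB=1  c:5=>tig=2,lo=1
L=3*4+2=14  i=1*2+1=3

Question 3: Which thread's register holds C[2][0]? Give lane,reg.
r:2=>grp=2,rB=0  c:0=>tig=0,lo=0
L=2*4+0=8  i=0*2+0=0

8,0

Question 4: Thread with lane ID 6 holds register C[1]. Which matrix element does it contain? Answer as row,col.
1,5

6: gid=1,tid=2
[1] (1+0,2*2+1) = (1,5)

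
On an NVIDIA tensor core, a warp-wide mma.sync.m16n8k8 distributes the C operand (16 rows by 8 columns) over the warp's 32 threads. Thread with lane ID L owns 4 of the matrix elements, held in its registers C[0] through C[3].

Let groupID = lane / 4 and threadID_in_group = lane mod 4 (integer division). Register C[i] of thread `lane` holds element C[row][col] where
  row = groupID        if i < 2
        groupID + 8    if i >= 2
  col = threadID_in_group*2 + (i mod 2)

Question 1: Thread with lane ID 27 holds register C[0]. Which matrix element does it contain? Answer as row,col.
6,6

lane 27: grp=6 (27/4), tig=3 (27%4)
i=0: r=6+0=6, c=3*2+0=6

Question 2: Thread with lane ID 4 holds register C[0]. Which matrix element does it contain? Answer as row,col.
L=4⇒gr=4>>2=1, th=4&3=0
[0]⇒row 1+0=1  col 0·2+0=0

1,0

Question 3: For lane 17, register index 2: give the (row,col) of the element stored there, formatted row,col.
L=17⇒gr=17>>2=4, th=17&3=1
[2]⇒row 4+8=12  col 1·2+0=2

12,2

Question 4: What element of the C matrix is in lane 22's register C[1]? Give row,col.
5,5

lane 22→22/4=5, 22 mod 4=2
i=1  r:5+0→5  c:2·2+1→5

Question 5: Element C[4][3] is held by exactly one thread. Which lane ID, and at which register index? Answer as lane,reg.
r=4->g=4,rb=0  c=3->t=1,b0=1
L=4*4+1=17  i=0*2+1=1

17,1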